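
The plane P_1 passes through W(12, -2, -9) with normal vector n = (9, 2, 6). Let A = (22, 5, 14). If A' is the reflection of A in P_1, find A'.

(-14, -3, -10)

P_1: n·r = n·W gives 9x + 2y + 6z = 50.
λ = (n·A − d)/|n|² = (292 − 50)/121 = 2.
Reflection = A − 2λn = (22, 5, 14) − 4·(9, 2, 6) = (-14, -3, -10).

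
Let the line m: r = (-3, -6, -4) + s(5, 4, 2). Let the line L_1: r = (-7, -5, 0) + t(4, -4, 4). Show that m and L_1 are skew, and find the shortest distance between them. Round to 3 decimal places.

5.612

Common perpendicular direction n = (5, 4, 2) × (4, -4, 4) = (24, -12, -36).
With w = (-7, -5, 0) − (-3, -6, -4) = (-4, 1, 4), w · n = -252.
Since n ≠ 0 the lines are not parallel, and w · n = -252 ≠ 0 so they do not intersect; hence they are skew.
Distance = |w · n| / |n| = |-252| / √2016 ≈ 5.612.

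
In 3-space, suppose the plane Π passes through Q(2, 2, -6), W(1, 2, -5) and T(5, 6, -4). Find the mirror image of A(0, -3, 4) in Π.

QW = (-1, 0, 1), QT = (3, 4, 2); a normal to Π is QW × QT = (-4, 5, -4).
Using Q: Π has equation -4x + 5y - 4z = 26.
λ = (n·A − d)/|n|² = (-31 − 26)/57 = -1.
Reflection = A − 2λn = (0, -3, 4) − (-2)·(-4, 5, -4) = (-8, 7, -4).

(-8, 7, -4)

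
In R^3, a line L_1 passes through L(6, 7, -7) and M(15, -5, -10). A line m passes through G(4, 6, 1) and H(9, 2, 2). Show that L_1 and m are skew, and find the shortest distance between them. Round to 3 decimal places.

A direction vector for L_1 is M − L = (9, -12, -3).
A direction vector for m is H − G = (5, -4, 1).
Common perpendicular direction n = (9, -12, -3) × (5, -4, 1) = (-24, -24, 24).
With w = (4, 6, 1) − (6, 7, -7) = (-2, -1, 8), w · n = 264.
Since n ≠ 0 the lines are not parallel, and w · n = 264 ≠ 0 so they do not intersect; hence they are skew.
Distance = |w · n| / |n| = |264| / √1728 ≈ 6.351.

6.351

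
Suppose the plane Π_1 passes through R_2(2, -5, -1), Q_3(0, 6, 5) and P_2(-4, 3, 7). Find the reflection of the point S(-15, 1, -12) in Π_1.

(9, -11, 18)

R_2Q_3 = (-2, 11, 6), R_2P_2 = (-6, 8, 8); a normal to Π_1 is R_2Q_3 × R_2P_2 = (40, -20, 50).
Using R_2: Π_1 has equation 40x - 20y + 50z = 130.
λ = (n·S − d)/|n|² = (-1220 − 130)/4500 = -3/10.
Reflection = S − 2λn = (-15, 1, -12) − (-3/5)·(40, -20, 50) = (9, -11, 18).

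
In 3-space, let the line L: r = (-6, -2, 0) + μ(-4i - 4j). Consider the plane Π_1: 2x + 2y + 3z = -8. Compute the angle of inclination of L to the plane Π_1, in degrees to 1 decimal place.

sin θ = |n·v| / (|n||v|) = |-16| / (√17 · √32) = 0.68599.
θ ≈ 43.3°.

43.3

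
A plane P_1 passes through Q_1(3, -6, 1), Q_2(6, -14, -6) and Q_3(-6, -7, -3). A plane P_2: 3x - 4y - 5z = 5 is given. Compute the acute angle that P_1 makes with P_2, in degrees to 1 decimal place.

Q_1Q_2 = (3, -8, -7), Q_1Q_3 = (-9, -1, -4); a normal to P_1 is Q_1Q_2 × Q_1Q_3 = (25, 75, -75).
Using Q_1: P_1 has equation 25x + 75y - 75z = -450.
cos θ = |n₁·n₂| / (|n₁||n₂|) = |150| / (√11875 · √50).
θ = arccos(0.19467) ≈ 78.8°.

78.8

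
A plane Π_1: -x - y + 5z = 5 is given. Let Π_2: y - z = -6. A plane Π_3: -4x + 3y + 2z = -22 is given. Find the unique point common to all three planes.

Solving the 3×3 linear system -x - y + 5z = 5, y - z = -6, -4x + 3y + 2z = -22 (e.g. by elimination or Cramer's rule, determinant = 11) gives (1, -6, 0).

(1, -6, 0)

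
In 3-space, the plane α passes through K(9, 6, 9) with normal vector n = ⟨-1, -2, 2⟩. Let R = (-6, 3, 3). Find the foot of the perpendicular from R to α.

(-5, 5, 1)

α: n·r = n·K gives -x - 2y + 2z = -3.
Foot = R − λn with λ = (n·R − d)/|n|² = (6 − (-3))/9 = 1.
Foot = (-6, 3, 3) − 1·(-1, -2, 2) = (-5, 5, 1).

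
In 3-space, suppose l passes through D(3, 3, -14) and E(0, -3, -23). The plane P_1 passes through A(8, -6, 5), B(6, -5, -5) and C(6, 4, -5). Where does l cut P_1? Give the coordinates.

A direction vector for l is E − D = (-3, -6, -9).
AB = (-2, 1, -10), AC = (-2, 10, -10); a normal to P_1 is AB × AC = (90, 0, -18).
Using A: P_1 has equation 90x - 18z = 630.
Substitute r = (3, 3, -14) + t(-3, -6, -9) into the plane: 522 + (-108)t = 630, so t = -1.
Intersection: (3, 3, -14) + (-1)·(-3, -6, -9) = (6, 9, -5).

(6, 9, -5)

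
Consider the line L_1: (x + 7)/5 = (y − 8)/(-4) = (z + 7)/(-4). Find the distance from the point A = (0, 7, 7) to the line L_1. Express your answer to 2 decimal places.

L_1 has direction (5, -4, -4) through (-7, 8, -7).
Taking (-7, 8, -7) on L_1 with direction v = (5, -4, -4): w = A − (-7, 8, -7) = (7, -1, 14), and w × v = (60, 98, -23).
Distance = |w × v| / |v| = √13733 / √57 ≈ 15.52.

15.52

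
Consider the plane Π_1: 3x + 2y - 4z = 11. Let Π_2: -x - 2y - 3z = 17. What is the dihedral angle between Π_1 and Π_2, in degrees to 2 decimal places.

75.63

cos θ = |n₁·n₂| / (|n₁||n₂|) = |5| / (√29 · √14).
θ = arccos(0.24815) ≈ 75.63°.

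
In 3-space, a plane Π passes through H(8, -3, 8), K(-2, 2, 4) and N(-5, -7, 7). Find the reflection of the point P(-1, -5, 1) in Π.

HK = (-10, 5, -4), HN = (-13, -4, -1); a normal to Π is HK × HN = (-21, 42, 105).
Using H: Π has equation -21x + 42y + 105z = 546.
λ = (n·P − d)/|n|² = (-84 − 546)/13230 = -1/21.
Reflection = P − 2λn = (-1, -5, 1) − (-2/21)·(-21, 42, 105) = (-3, -1, 11).

(-3, -1, 11)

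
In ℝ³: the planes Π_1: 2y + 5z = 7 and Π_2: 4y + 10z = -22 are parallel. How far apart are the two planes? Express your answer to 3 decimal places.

Rescale Π_2 by 1/2: 2y + 5z = -11. Then distance = |7 − (-11)| / √29 ≈ 3.343.

3.343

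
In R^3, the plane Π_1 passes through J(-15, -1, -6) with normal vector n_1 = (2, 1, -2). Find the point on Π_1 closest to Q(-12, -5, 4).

(-8, -3, 0)

Π_1: n_1·r = n_1·J gives 2x + y - 2z = -19.
Foot = Q − λn with λ = (n·Q − d)/|n|² = (-37 − (-19))/9 = -2.
Foot = (-12, -5, 4) − (-2)·(2, 1, -2) = (-8, -3, 0).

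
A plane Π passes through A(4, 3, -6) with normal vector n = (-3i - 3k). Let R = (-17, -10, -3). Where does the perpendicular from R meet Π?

Π: n·r = n·A gives -3x - 3z = 6.
Foot = R − λn with λ = (n·R − d)/|n|² = (60 − 6)/18 = 3.
Foot = (-17, -10, -3) − 3·(-3, 0, -3) = (-8, -10, 6).

(-8, -10, 6)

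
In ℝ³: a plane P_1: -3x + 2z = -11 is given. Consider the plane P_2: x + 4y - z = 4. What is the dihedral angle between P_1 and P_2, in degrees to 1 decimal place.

cos θ = |n₁·n₂| / (|n₁||n₂|) = |-5| / (√13 · √18).
θ = arccos(0.32686) ≈ 70.9°.

70.9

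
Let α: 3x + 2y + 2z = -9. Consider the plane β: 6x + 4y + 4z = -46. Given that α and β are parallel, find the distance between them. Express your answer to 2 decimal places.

Rescale β by 1/2: 3x + 2y + 2z = -23. Then distance = |-9 − (-23)| / √17 ≈ 3.40.

3.40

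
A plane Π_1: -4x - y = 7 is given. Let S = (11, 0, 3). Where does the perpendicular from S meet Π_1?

Foot = S − λn with λ = (n·S − d)/|n|² = (-44 − 7)/17 = -3.
Foot = (11, 0, 3) − (-3)·(-4, -1, 0) = (-1, -3, 3).

(-1, -3, 3)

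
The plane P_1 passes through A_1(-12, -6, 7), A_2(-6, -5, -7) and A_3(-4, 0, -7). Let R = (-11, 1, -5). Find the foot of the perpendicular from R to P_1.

(-6, -1, -3)

A_1A_2 = (6, 1, -14), A_1A_3 = (8, 6, -14); a normal to P_1 is A_1A_2 × A_1A_3 = (70, -28, 28).
Using A_1: P_1 has equation 70x - 28y + 28z = -476.
Foot = R − λn with λ = (n·R − d)/|n|² = (-938 − (-476))/6468 = -1/14.
Foot = (-11, 1, -5) − (-1/14)·(70, -28, 28) = (-6, -1, -3).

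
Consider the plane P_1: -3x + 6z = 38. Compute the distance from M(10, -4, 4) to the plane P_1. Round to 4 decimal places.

n·M − d = (-3)·(10) + (0)·(-4) + (6)·(4) − 38 = -44; |n| = √45.
Distance = |-44| / √45 = 44/√45 ≈ 6.5591.

6.5591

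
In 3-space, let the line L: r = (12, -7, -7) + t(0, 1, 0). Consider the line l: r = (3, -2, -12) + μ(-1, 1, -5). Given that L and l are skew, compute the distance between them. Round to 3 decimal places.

Common perpendicular direction n = (0, 1, 0) × (-1, 1, -5) = (-5, 0, 1).
With w = (3, -2, -12) − (12, -7, -7) = (-9, 5, -5), w · n = 40.
Distance = |w · n| / |n| = |40| / √26 ≈ 7.845.

7.845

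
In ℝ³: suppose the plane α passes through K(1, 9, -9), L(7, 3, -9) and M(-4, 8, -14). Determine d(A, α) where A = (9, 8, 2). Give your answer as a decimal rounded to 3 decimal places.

KL = (6, -6, 0), KM = (-5, -1, -5); a normal to α is KL × KM = (30, 30, -36).
Using K: α has equation 30x + 30y - 36z = 624.
n·A − d = (30)·(9) + (30)·(8) + (-36)·(2) − 624 = -186; |n| = √3096.
Distance = |-186| / √3096 = 186/√3096 ≈ 3.343.

3.343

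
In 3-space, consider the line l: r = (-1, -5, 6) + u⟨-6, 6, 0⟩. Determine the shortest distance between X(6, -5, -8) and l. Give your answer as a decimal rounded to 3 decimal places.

Taking (-1, -5, 6) on l with direction v = (-6, 6, 0): w = X − (-1, -5, 6) = (7, 0, -14), and w × v = (84, 84, 42).
Distance = |w × v| / |v| = √15876 / √72 ≈ 14.849.

14.849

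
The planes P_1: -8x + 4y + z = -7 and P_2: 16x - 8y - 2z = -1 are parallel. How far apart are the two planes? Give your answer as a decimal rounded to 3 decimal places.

Rescale P_2 by 1/(-2): -8x + 4y + z = 1/2. Then distance = |-7 − (1/2)| / √81 ≈ 0.833.

0.833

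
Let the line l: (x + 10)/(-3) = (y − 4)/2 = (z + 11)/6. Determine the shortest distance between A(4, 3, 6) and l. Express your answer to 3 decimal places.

20.429

l has direction (-3, 2, 6) through (-10, 4, -11).
Taking (-10, 4, -11) on l with direction v = (-3, 2, 6): w = A − (-10, 4, -11) = (14, -1, 17), and w × v = (-40, -135, 25).
Distance = |w × v| / |v| = √20450 / √49 ≈ 20.429.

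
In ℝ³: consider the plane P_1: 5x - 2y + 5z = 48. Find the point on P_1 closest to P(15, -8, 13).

(5, -4, 3)

Foot = P − λn with λ = (n·P − d)/|n|² = (156 − 48)/54 = 2.
Foot = (15, -8, 13) − 2·(5, -2, 5) = (5, -4, 3).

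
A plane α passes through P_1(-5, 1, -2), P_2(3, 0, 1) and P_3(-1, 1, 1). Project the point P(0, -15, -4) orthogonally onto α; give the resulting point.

(3, -3, -8)

P_1P_2 = (8, -1, 3), P_1P_3 = (4, 0, 3); a normal to α is P_1P_2 × P_1P_3 = (-3, -12, 4).
Using P_1: α has equation -3x - 12y + 4z = -5.
Foot = P − λn with λ = (n·P − d)/|n|² = (164 − (-5))/169 = 1.
Foot = (0, -15, -4) − 1·(-3, -12, 4) = (3, -3, -8).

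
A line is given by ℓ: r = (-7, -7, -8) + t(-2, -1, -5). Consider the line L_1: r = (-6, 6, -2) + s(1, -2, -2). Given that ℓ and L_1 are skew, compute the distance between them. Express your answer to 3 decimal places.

7.286

Common perpendicular direction n = (-2, -1, -5) × (1, -2, -2) = (-8, -9, 5).
With w = (-6, 6, -2) − (-7, -7, -8) = (1, 13, 6), w · n = -95.
Distance = |w · n| / |n| = |-95| / √170 ≈ 7.286.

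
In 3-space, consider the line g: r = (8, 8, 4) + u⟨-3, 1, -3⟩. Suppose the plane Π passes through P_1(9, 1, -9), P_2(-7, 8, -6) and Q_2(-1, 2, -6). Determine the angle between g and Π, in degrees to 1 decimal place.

P_1P_2 = (-16, 7, 3), P_1Q_2 = (-10, 1, 3); a normal to Π is P_1P_2 × P_1Q_2 = (18, 18, 54).
Using P_1: Π has equation 18x + 18y + 54z = -306.
sin θ = |n·v| / (|n||v|) = |-198| / (√3564 · √19) = 0.76089.
θ ≈ 49.5°.

49.5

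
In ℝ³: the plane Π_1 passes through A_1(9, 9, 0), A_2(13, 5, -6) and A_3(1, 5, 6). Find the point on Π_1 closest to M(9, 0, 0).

(7, 1, -2)

A_1A_2 = (4, -4, -6), A_1A_3 = (-8, -4, 6); a normal to Π_1 is A_1A_2 × A_1A_3 = (-48, 24, -48).
Using A_1: Π_1 has equation -48x + 24y - 48z = -216.
Foot = M − λn with λ = (n·M − d)/|n|² = (-432 − (-216))/5184 = -1/24.
Foot = (9, 0, 0) − (-1/24)·(-48, 24, -48) = (7, 1, -2).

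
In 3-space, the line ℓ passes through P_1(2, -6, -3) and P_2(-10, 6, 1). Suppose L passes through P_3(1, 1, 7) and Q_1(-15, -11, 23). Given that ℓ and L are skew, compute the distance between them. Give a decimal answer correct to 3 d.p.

9.290

A direction vector for ℓ is P_2 − P_1 = (-12, 12, 4).
A direction vector for L is Q_1 − P_3 = (-16, -12, 16).
Common perpendicular direction n = (-12, 12, 4) × (-16, -12, 16) = (240, 128, 336).
With w = (1, 1, 7) − (2, -6, -3) = (-1, 7, 10), w · n = 4016.
Distance = |w · n| / |n| = |4016| / √186880 ≈ 9.290.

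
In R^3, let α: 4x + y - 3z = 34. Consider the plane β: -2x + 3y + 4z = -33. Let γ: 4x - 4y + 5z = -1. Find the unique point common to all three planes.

Solving the 3×3 linear system 4x + y - 3z = 34, -2x + 3y + 4z = -33, 4x - 4y + 5z = -1 (e.g. by elimination or Cramer's rule, determinant = 162) gives (5, -1, -5).

(5, -1, -5)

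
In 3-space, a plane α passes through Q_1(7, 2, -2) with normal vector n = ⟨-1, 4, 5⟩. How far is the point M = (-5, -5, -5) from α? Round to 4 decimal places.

α: n·r = n·Q_1 gives -x + 4y + 5z = -9.
n·M − d = (-1)·(-5) + (4)·(-5) + (5)·(-5) − (-9) = -31; |n| = √42.
Distance = |-31| / √42 = 31/√42 ≈ 4.7834.

4.7834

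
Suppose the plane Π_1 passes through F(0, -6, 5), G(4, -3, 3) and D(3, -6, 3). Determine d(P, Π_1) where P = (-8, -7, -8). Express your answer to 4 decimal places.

FG = (4, 3, -2), FD = (3, 0, -2); a normal to Π_1 is FG × FD = (-6, 2, -9).
Using F: Π_1 has equation -6x + 2y - 9z = -57.
n·P − d = (-6)·(-8) + (2)·(-7) + (-9)·(-8) − (-57) = 163; |n| = √121.
Distance = |163| / √121 = 163/√121 ≈ 14.8182.

14.8182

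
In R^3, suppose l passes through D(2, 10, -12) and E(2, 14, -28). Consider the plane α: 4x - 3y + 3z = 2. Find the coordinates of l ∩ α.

A direction vector for l is E − D = (0, 4, -16).
Substitute r = (2, 10, -12) + t(0, 4, -16) into the plane: -58 + (-60)t = 2, so t = -1.
Intersection: (2, 10, -12) + (-1)·(0, 4, -16) = (2, 6, 4).

(2, 6, 4)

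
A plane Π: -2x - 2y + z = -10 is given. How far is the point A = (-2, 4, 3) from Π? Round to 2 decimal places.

3.00

n·A − d = (-2)·(-2) + (-2)·(4) + (1)·(3) − (-10) = 9; |n| = √9.
Distance = |9| / √9 = 9/√9 ≈ 3.00.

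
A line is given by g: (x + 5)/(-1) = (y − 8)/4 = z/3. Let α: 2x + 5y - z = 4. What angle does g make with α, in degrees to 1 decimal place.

32.5

g has direction (-1, 4, 3) through (-5, 8, 0).
sin θ = |n·v| / (|n||v|) = |15| / (√30 · √26) = 0.53709.
θ ≈ 32.5°.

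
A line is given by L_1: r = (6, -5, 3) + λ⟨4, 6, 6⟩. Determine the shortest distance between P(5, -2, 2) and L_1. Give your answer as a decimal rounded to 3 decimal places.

3.205

Taking (6, -5, 3) on L_1 with direction v = (4, 6, 6): w = P − (6, -5, 3) = (-1, 3, -1), and w × v = (24, 2, -18).
Distance = |w × v| / |v| = √904 / √88 ≈ 3.205.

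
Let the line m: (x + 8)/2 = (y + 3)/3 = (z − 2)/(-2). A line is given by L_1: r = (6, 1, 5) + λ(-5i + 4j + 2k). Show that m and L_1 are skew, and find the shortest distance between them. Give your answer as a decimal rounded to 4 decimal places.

10.4762

m has direction (2, 3, -2) through (-8, -3, 2).
Common perpendicular direction n = (2, 3, -2) × (-5, 4, 2) = (14, 6, 23).
With w = (6, 1, 5) − (-8, -3, 2) = (14, 4, 3), w · n = 289.
Since n ≠ 0 the lines are not parallel, and w · n = 289 ≠ 0 so they do not intersect; hence they are skew.
Distance = |w · n| / |n| = |289| / √761 ≈ 10.4762.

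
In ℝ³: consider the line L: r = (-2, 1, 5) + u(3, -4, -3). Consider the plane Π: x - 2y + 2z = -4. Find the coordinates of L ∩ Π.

(-8, 9, 11)

Substitute r = (-2, 1, 5) + t(3, -4, -3) into the plane: 6 + 5t = -4, so t = -2.
Intersection: (-2, 1, 5) + (-2)·(3, -4, -3) = (-8, 9, 11).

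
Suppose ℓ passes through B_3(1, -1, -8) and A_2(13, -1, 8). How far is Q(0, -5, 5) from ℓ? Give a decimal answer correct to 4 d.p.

9.4847

A direction vector for ℓ is A_2 − B_3 = (12, 0, 16).
Taking (1, -1, -8) on ℓ with direction v = (12, 0, 16): w = Q − (1, -1, -8) = (-1, -4, 13), and w × v = (-64, 172, 48).
Distance = |w × v| / |v| = √35984 / √400 ≈ 9.4847.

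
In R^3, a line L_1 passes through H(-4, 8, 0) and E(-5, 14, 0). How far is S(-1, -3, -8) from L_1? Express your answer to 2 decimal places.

8.08

A direction vector for L_1 is E − H = (-1, 6, 0).
Taking (-4, 8, 0) on L_1 with direction v = (-1, 6, 0): w = S − (-4, 8, 0) = (3, -11, -8), and w × v = (48, 8, 7).
Distance = |w × v| / |v| = √2417 / √37 ≈ 8.08.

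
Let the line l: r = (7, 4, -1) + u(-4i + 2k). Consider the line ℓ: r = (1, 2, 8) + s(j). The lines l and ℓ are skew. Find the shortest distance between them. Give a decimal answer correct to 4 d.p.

5.3666

Common perpendicular direction n = (-4, 0, 2) × (0, 1, 0) = (-2, 0, -4).
With w = (1, 2, 8) − (7, 4, -1) = (-6, -2, 9), w · n = -24.
Distance = |w · n| / |n| = |-24| / √20 ≈ 5.3666.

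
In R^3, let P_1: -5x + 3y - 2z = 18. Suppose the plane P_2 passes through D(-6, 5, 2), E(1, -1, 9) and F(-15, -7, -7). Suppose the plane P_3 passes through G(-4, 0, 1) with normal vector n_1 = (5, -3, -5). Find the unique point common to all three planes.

(-7, -5, 1)

DE = (7, -6, 7), DF = (-9, -12, -9); a normal to P_2 is DE × DF = (138, 0, -138).
Using D: P_2 has equation 138x - 138z = -1104.
P_3: n_1·r = n_1·G gives 5x - 3y - 5z = -25.
Solving the 3×3 linear system -5x + 3y - 2z = 18, 138x - 138z = -1104, 5x - 3y - 5z = -25 (e.g. by elimination or Cramer's rule, determinant = 2898) gives (-7, -5, 1).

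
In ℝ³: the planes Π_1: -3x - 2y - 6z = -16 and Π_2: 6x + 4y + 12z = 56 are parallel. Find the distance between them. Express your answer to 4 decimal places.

1.7143

Rescale Π_2 by 1/(-2): -3x - 2y - 6z = -28. Then distance = |-16 − (-28)| / √49 ≈ 1.7143.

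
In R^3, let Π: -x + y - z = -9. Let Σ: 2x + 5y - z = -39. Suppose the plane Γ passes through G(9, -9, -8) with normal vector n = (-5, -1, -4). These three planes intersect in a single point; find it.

Γ: n·r = n·G gives -5x - y - 4z = -4.
Solving the 3×3 linear system -x + y - z = -9, 2x + 5y - z = -39, -5x - y - 4z = -4 (e.g. by elimination or Cramer's rule, determinant = 11) gives (-2, -6, 5).

(-2, -6, 5)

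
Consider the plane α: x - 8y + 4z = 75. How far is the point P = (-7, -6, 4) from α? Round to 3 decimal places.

2.000

n·P − d = (1)·(-7) + (-8)·(-6) + (4)·(4) − 75 = -18; |n| = √81.
Distance = |-18| / √81 = 18/√81 ≈ 2.000.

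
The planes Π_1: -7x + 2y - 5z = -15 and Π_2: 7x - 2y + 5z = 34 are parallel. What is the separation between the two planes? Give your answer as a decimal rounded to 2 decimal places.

Rescale Π_2 by 1/(-1): -7x + 2y - 5z = -34. Then distance = |-15 − (-34)| / √78 ≈ 2.15.

2.15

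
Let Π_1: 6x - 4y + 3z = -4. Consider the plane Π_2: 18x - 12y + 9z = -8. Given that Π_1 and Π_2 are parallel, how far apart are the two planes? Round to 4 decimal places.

0.1707

Rescale Π_2 by 1/3: 6x - 4y + 3z = -8/3. Then distance = |-4 − (-8/3)| / √61 ≈ 0.1707.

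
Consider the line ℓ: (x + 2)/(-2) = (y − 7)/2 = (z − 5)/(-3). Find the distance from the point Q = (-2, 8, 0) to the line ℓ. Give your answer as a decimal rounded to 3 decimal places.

3.000

ℓ has direction (-2, 2, -3) through (-2, 7, 5).
Taking (-2, 7, 5) on ℓ with direction v = (-2, 2, -3): w = Q − (-2, 7, 5) = (0, 1, -5), and w × v = (7, 10, 2).
Distance = |w × v| / |v| = √153 / √17 ≈ 3.000.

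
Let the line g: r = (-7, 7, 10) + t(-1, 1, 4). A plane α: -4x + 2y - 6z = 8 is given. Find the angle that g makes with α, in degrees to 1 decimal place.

34.5

sin θ = |n·v| / (|n||v|) = |-18| / (√56 · √18) = 0.56695.
θ ≈ 34.5°.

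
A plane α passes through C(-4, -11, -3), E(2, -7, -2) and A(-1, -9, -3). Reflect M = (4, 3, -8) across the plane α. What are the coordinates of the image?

CE = (6, 4, 1), CA = (3, 2, 0); a normal to α is CE × CA = (-2, 3, 0).
Using C: α has equation -2x + 3y = -25.
λ = (n·M − d)/|n|² = (1 − (-25))/13 = 2.
Reflection = M − 2λn = (4, 3, -8) − 4·(-2, 3, 0) = (12, -9, -8).

(12, -9, -8)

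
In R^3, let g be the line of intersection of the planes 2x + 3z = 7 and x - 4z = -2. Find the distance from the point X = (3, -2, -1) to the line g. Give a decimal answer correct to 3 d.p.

Direction of g: (2, 0, 3) × (1, 0, -4) = (0, 11, 0).
A point on g: solving the two plane equations with y = -6 gives (2, -6, 1).
Taking (2, -6, 1) on g with direction v = (0, 11, 0): w = X − (2, -6, 1) = (1, 4, -2), and w × v = (22, 0, 11).
Distance = |w × v| / |v| = √605 / √121 ≈ 2.236.

2.236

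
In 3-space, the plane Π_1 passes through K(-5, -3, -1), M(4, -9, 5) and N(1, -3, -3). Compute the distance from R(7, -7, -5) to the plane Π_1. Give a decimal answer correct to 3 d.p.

KM = (9, -6, 6), KN = (6, 0, -2); a normal to Π_1 is KM × KN = (12, 54, 36).
Using K: Π_1 has equation 12x + 54y + 36z = -258.
n·R − d = (12)·(7) + (54)·(-7) + (36)·(-5) − (-258) = -216; |n| = √4356.
Distance = |-216| / √4356 = 216/√4356 ≈ 3.273.

3.273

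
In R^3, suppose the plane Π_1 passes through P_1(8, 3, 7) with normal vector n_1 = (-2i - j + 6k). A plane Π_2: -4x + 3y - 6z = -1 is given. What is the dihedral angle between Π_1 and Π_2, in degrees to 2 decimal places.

51.69

Π_1: n_1·r = n_1·P_1 gives -2x - y + 6z = 23.
cos θ = |n₁·n₂| / (|n₁||n₂|) = |-31| / (√41 · √61).
θ = arccos(0.61988) ≈ 51.69°.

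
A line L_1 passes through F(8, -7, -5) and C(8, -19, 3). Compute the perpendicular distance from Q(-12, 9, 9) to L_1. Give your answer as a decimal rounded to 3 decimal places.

A direction vector for L_1 is C − F = (0, -12, 8).
Taking (8, -7, -5) on L_1 with direction v = (0, -12, 8): w = Q − (8, -7, -5) = (-20, 16, 14), and w × v = (296, 160, 240).
Distance = |w × v| / |v| = √170816 / √208 ≈ 28.657.

28.657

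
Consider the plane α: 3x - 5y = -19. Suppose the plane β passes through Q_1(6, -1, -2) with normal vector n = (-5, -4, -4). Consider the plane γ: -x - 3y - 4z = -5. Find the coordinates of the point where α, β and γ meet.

(2, 5, -3)

β: n·r = n·Q_1 gives -5x - 4y - 4z = -18.
Solving the 3×3 linear system 3x - 5y = -19, -5x - 4y - 4z = -18, -x - 3y - 4z = -5 (e.g. by elimination or Cramer's rule, determinant = 92) gives (2, 5, -3).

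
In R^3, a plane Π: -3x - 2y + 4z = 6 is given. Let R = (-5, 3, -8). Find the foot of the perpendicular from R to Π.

Foot = R − λn with λ = (n·R − d)/|n|² = (-23 − 6)/29 = -1.
Foot = (-5, 3, -8) − (-1)·(-3, -2, 4) = (-8, 1, -4).

(-8, 1, -4)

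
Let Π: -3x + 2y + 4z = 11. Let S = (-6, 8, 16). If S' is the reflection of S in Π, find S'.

λ = (n·S − d)/|n|² = (98 − 11)/29 = 3.
Reflection = S − 2λn = (-6, 8, 16) − 6·(-3, 2, 4) = (12, -4, -8).

(12, -4, -8)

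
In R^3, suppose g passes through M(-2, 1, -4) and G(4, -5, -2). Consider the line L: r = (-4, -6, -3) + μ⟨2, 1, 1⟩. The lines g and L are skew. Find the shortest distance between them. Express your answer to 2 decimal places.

A direction vector for g is G − M = (6, -6, 2).
Common perpendicular direction n = (6, -6, 2) × (2, 1, 1) = (-8, -2, 18).
With w = (-4, -6, -3) − (-2, 1, -4) = (-2, -7, 1), w · n = 48.
Distance = |w · n| / |n| = |48| / √392 ≈ 2.42.

2.42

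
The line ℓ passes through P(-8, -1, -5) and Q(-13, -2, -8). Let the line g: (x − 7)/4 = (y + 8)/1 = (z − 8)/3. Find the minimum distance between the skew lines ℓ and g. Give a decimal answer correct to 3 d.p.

10.752

A direction vector for ℓ is Q − P = (-5, -1, -3).
g has direction (4, 1, 3) through (7, -8, 8).
Common perpendicular direction n = (-5, -1, -3) × (4, 1, 3) = (0, 3, -1).
With w = (7, -8, 8) − (-8, -1, -5) = (15, -7, 13), w · n = -34.
Distance = |w · n| / |n| = |-34| / √10 ≈ 10.752.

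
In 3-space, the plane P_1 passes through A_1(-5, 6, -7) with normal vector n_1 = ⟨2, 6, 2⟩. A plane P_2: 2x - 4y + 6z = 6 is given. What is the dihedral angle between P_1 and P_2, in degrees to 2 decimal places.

80.73

P_1: n_1·r = n_1·A_1 gives 2x + 6y + 2z = 12.
cos θ = |n₁·n₂| / (|n₁||n₂|) = |-8| / (√44 · √56).
θ = arccos(0.16116) ≈ 80.73°.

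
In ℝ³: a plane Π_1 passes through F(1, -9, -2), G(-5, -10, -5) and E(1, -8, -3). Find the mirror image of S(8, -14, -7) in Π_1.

FG = (-6, -1, -3), FE = (0, 1, -1); a normal to Π_1 is FG × FE = (4, -6, -6).
Using F: Π_1 has equation 4x - 6y - 6z = 70.
λ = (n·S − d)/|n|² = (158 − 70)/88 = 1.
Reflection = S − 2λn = (8, -14, -7) − 2·(4, -6, -6) = (0, -2, 5).

(0, -2, 5)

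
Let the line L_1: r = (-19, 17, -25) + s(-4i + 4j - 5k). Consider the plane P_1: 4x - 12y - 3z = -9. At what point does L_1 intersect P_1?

(-3, 1, -5)

Substitute r = (-19, 17, -25) + t(-4, 4, -5) into the plane: -205 + (-49)t = -9, so t = -4.
Intersection: (-19, 17, -25) + (-4)·(-4, 4, -5) = (-3, 1, -5).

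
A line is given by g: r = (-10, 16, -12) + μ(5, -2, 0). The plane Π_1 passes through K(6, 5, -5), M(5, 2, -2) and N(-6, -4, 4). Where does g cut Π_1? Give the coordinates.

(0, 12, -12)

KM = (-1, -3, 3), KN = (-12, -9, 9); a normal to Π_1 is KM × KN = (0, -27, -27).
Using K: Π_1 has equation -27y - 27z = 0.
Substitute r = (-10, 16, -12) + t(5, -2, 0) into the plane: -108 + 54t = 0, so t = 2.
Intersection: (-10, 16, -12) + 2·(5, -2, 0) = (0, 12, -12).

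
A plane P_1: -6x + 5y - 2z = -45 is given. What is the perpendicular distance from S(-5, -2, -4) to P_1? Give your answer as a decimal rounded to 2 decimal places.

n·S − d = (-6)·(-5) + (5)·(-2) + (-2)·(-4) − (-45) = 73; |n| = √65.
Distance = |73| / √65 = 73/√65 ≈ 9.05.

9.05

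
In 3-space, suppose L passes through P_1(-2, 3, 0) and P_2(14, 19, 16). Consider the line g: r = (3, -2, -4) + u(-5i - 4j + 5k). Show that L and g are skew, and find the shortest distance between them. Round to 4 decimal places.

6.7454

A direction vector for L is P_2 − P_1 = (16, 16, 16).
Common perpendicular direction n = (16, 16, 16) × (-5, -4, 5) = (144, -160, 16).
With w = (3, -2, -4) − (-2, 3, 0) = (5, -5, -4), w · n = 1456.
Since n ≠ 0 the lines are not parallel, and w · n = 1456 ≠ 0 so they do not intersect; hence they are skew.
Distance = |w · n| / |n| = |1456| / √46592 ≈ 6.7454.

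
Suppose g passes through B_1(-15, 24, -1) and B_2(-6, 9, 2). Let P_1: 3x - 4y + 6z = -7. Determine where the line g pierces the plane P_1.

A direction vector for g is B_2 − B_1 = (9, -15, 3).
Substitute r = (-15, 24, -1) + t(9, -15, 3) into the plane: -147 + 105t = -7, so t = 4/3.
Intersection: (-15, 24, -1) + (4/3)·(9, -15, 3) = (-3, 4, 3).

(-3, 4, 3)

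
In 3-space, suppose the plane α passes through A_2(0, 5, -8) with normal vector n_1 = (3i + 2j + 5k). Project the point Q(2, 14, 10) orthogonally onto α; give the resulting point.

(-7, 8, -5)

α: n_1·r = n_1·A_2 gives 3x + 2y + 5z = -30.
Foot = Q − λn with λ = (n·Q − d)/|n|² = (84 − (-30))/38 = 3.
Foot = (2, 14, 10) − 3·(3, 2, 5) = (-7, 8, -5).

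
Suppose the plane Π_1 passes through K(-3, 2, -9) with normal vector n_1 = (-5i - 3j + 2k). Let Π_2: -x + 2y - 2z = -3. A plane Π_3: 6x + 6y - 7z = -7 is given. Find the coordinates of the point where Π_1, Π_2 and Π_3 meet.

(1, 6, 7)

Π_1: n_1·r = n_1·K gives -5x - 3y + 2z = -9.
Solving the 3×3 linear system -5x - 3y + 2z = -9, -x + 2y - 2z = -3, 6x + 6y - 7z = -7 (e.g. by elimination or Cramer's rule, determinant = 31) gives (1, 6, 7).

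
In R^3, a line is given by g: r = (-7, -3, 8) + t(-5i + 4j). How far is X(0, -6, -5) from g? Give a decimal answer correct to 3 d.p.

Taking (-7, -3, 8) on g with direction v = (-5, 4, 0): w = X − (-7, -3, 8) = (7, -3, -13), and w × v = (52, 65, 13).
Distance = |w × v| / |v| = √7098 / √41 ≈ 13.158.

13.158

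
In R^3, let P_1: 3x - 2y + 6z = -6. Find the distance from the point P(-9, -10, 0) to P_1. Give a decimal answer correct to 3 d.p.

0.143

n·P − d = (3)·(-9) + (-2)·(-10) + (6)·(0) − (-6) = -1; |n| = √49.
Distance = |-1| / √49 = 1/√49 ≈ 0.143.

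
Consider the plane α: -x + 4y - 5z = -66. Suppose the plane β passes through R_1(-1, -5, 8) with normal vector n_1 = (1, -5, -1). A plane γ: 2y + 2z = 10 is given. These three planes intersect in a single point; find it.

β: n_1·r = n_1·R_1 gives x - 5y - z = 16.
Solving the 3×3 linear system -x + 4y - 5z = -66, x - 5y - z = 16, 2y + 2z = 10 (e.g. by elimination or Cramer's rule, determinant = -10) gives (5, -4, 9).

(5, -4, 9)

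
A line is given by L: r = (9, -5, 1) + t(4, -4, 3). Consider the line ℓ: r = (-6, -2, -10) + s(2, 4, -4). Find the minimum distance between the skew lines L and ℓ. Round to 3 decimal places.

Common perpendicular direction n = (4, -4, 3) × (2, 4, -4) = (4, 22, 24).
With w = (-6, -2, -10) − (9, -5, 1) = (-15, 3, -11), w · n = -258.
Distance = |w · n| / |n| = |-258| / √1076 ≈ 7.865.

7.865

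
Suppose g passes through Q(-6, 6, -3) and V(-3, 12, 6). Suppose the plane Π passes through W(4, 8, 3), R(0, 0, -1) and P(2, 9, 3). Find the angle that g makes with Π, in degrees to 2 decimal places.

29.21

A direction vector for g is V − Q = (3, 6, 9).
WR = (-4, -8, -4), WP = (-2, 1, 0); a normal to Π is WR × WP = (4, 8, -20).
Using W: Π has equation 4x + 8y - 20z = 20.
sin θ = |n·v| / (|n||v|) = |-120| / (√480 · √126) = 0.48795.
θ ≈ 29.21°.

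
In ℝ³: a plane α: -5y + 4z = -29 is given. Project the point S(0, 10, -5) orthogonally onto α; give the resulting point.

Foot = S − λn with λ = (n·S − d)/|n|² = (-70 − (-29))/41 = -1.
Foot = (0, 10, -5) − (-1)·(0, -5, 4) = (0, 5, -1).

(0, 5, -1)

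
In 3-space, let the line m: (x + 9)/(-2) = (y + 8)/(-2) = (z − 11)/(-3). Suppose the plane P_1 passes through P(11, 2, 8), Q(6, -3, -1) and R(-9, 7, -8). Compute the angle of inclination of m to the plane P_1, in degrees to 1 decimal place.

m has direction (-2, -2, -3) through (-9, -8, 11).
PQ = (-5, -5, -9), PR = (-20, 5, -16); a normal to P_1 is PQ × PR = (125, 100, -125).
Using P: P_1 has equation 125x + 100y - 125z = 575.
sin θ = |n·v| / (|n||v|) = |-75| / (√41250 · √17) = 0.08956.
θ ≈ 5.1°.

5.1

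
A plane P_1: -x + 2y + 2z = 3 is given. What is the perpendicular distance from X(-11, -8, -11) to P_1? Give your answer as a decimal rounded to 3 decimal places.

n·X − d = (-1)·(-11) + (2)·(-8) + (2)·(-11) − 3 = -30; |n| = √9.
Distance = |-30| / √9 = 30/√9 ≈ 10.000.

10.000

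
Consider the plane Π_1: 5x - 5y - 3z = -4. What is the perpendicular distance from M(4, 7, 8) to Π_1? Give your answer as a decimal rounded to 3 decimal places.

4.557

n·M − d = (5)·(4) + (-5)·(7) + (-3)·(8) − (-4) = -35; |n| = √59.
Distance = |-35| / √59 = 35/√59 ≈ 4.557.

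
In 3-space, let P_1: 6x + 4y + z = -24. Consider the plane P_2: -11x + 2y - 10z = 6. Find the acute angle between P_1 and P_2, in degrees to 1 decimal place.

cos θ = |n₁·n₂| / (|n₁||n₂|) = |-68| / (√53 · √225).
θ = arccos(0.62270) ≈ 51.5°.

51.5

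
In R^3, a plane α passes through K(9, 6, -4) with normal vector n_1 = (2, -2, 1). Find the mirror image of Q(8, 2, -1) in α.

α: n_1·r = n_1·K gives 2x - 2y + z = 2.
λ = (n·Q − d)/|n|² = (11 − 2)/9 = 1.
Reflection = Q − 2λn = (8, 2, -1) − 2·(2, -2, 1) = (4, 6, -3).

(4, 6, -3)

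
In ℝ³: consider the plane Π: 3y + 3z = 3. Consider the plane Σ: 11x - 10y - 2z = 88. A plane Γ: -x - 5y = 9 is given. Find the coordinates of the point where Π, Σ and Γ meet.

(6, -3, 4)

Solving the 3×3 linear system 3y + 3z = 3, 11x - 10y - 2z = 88, -x - 5y = 9 (e.g. by elimination or Cramer's rule, determinant = -189) gives (6, -3, 4).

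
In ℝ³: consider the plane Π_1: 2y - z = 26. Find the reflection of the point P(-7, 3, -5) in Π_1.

λ = (n·P − d)/|n|² = (11 − 26)/5 = -3.
Reflection = P − 2λn = (-7, 3, -5) − (-6)·(0, 2, -1) = (-7, 15, -11).

(-7, 15, -11)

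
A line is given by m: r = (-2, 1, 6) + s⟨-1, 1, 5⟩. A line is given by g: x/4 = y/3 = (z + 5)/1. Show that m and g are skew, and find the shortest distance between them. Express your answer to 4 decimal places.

1.0690

g has direction (4, 3, 1) through (0, 0, -5).
Common perpendicular direction n = (-1, 1, 5) × (4, 3, 1) = (-14, 21, -7).
With w = (0, 0, -5) − (-2, 1, 6) = (2, -1, -11), w · n = 28.
Since n ≠ 0 the lines are not parallel, and w · n = 28 ≠ 0 so they do not intersect; hence they are skew.
Distance = |w · n| / |n| = |28| / √686 ≈ 1.0690.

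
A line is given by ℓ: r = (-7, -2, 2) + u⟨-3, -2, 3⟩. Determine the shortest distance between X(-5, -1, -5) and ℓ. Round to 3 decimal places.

3.971

Taking (-7, -2, 2) on ℓ with direction v = (-3, -2, 3): w = X − (-7, -2, 2) = (2, 1, -7), and w × v = (-11, 15, -1).
Distance = |w × v| / |v| = √347 / √22 ≈ 3.971.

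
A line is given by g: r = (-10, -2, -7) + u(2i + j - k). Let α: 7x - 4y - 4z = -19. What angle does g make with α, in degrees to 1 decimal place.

39.4

sin θ = |n·v| / (|n||v|) = |14| / (√81 · √6) = 0.63505.
θ ≈ 39.4°.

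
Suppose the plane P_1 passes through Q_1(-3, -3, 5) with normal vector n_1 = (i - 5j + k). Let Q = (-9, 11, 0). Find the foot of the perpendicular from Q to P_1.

(-6, -4, 3)

P_1: n_1·r = n_1·Q_1 gives x - 5y + z = 17.
Foot = Q − λn with λ = (n·Q − d)/|n|² = (-64 − 17)/27 = -3.
Foot = (-9, 11, 0) − (-3)·(1, -5, 1) = (-6, -4, 3).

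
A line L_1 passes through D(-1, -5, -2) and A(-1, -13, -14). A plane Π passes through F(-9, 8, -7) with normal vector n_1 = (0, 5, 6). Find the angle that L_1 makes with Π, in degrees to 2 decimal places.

A direction vector for L_1 is A − D = (0, -8, -12).
Π: n_1·r = n_1·F gives 5y + 6z = -2.
sin θ = |n·v| / (|n||v|) = |-112| / (√61 · √208) = 0.99431.
θ ≈ 83.88°.

83.88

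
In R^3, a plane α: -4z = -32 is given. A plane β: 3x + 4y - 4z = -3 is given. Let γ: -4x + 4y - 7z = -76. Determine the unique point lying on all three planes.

(7, 2, 8)

Solving the 3×3 linear system -4z = -32, 3x + 4y - 4z = -3, -4x + 4y - 7z = -76 (e.g. by elimination or Cramer's rule, determinant = -112) gives (7, 2, 8).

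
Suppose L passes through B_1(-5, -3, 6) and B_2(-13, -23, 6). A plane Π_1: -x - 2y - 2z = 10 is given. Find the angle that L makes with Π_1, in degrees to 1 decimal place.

A direction vector for L is B_2 − B_1 = (-8, -20, 0).
sin θ = |n·v| / (|n||v|) = |48| / (√9 · √464) = 0.74278.
θ ≈ 48.0°.

48.0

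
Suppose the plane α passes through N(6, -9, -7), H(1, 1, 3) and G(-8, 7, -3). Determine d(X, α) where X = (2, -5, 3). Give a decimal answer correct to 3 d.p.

NH = (-5, 10, 10), NG = (-14, 16, 4); a normal to α is NH × NG = (-120, -120, 60).
Using N: α has equation -120x - 120y + 60z = -60.
n·X − d = (-120)·(2) + (-120)·(-5) + (60)·(3) − (-60) = 600; |n| = √32400.
Distance = |600| / √32400 = 600/√32400 ≈ 3.333.

3.333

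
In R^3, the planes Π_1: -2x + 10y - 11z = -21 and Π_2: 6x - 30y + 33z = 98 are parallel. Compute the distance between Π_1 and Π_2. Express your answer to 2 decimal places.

0.78

Rescale Π_2 by 1/(-3): -2x + 10y - 11z = -98/3. Then distance = |-21 − (-98/3)| / √225 ≈ 0.78.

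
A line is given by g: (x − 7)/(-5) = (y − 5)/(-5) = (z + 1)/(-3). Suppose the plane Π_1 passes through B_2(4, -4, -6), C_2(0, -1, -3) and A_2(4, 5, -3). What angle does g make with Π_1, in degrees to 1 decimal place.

25.3

g has direction (-5, -5, -3) through (7, 5, -1).
B_2C_2 = (-4, 3, 3), B_2A_2 = (0, 9, 3); a normal to Π_1 is B_2C_2 × B_2A_2 = (-18, 12, -36).
Using B_2: Π_1 has equation -18x + 12y - 36z = 96.
sin θ = |n·v| / (|n||v|) = |138| / (√1764 · √59) = 0.42776.
θ ≈ 25.3°.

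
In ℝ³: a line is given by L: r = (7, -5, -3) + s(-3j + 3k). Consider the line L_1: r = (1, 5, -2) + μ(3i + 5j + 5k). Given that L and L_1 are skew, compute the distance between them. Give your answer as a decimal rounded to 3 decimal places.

8.561

Common perpendicular direction n = (0, -3, 3) × (3, 5, 5) = (-30, 9, 9).
With w = (1, 5, -2) − (7, -5, -3) = (-6, 10, 1), w · n = 279.
Distance = |w · n| / |n| = |279| / √1062 ≈ 8.561.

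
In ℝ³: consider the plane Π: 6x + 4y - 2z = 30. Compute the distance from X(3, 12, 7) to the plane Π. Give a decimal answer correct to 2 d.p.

2.94

n·X − d = (6)·(3) + (4)·(12) + (-2)·(7) − 30 = 22; |n| = √56.
Distance = |22| / √56 = 22/√56 ≈ 2.94.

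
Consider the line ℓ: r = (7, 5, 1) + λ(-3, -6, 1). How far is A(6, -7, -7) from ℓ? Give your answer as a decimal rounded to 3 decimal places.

10.555

Taking (7, 5, 1) on ℓ with direction v = (-3, -6, 1): w = A − (7, 5, 1) = (-1, -12, -8), and w × v = (-60, 25, -30).
Distance = |w × v| / |v| = √5125 / √46 ≈ 10.555.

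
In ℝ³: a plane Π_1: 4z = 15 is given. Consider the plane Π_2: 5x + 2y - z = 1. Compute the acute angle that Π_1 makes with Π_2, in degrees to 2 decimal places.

79.48

cos θ = |n₁·n₂| / (|n₁||n₂|) = |-4| / (√16 · √30).
θ = arccos(0.18257) ≈ 79.48°.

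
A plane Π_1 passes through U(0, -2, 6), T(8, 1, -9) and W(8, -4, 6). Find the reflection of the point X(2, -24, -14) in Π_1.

(14, 24, 2)

UT = (8, 3, -15), UW = (8, -2, 0); a normal to Π_1 is UT × UW = (-30, -120, -40).
Using U: Π_1 has equation -30x - 120y - 40z = 0.
λ = (n·X − d)/|n|² = (3380 − 0)/16900 = 1/5.
Reflection = X − 2λn = (2, -24, -14) − (2/5)·(-30, -120, -40) = (14, 24, 2).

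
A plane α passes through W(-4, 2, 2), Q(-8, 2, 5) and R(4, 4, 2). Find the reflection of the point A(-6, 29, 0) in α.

WQ = (-4, 0, 3), WR = (8, 2, 0); a normal to α is WQ × WR = (-6, 24, -8).
Using W: α has equation -6x + 24y - 8z = 56.
λ = (n·A − d)/|n|² = (732 − 56)/676 = 1.
Reflection = A − 2λn = (-6, 29, 0) − 2·(-6, 24, -8) = (6, -19, 16).

(6, -19, 16)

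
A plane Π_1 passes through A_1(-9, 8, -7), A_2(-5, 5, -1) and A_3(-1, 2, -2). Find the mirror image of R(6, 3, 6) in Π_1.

(0, -5, 6)

A_1A_2 = (4, -3, 6), A_1A_3 = (8, -6, 5); a normal to Π_1 is A_1A_2 × A_1A_3 = (21, 28, 0).
Using A_1: Π_1 has equation 21x + 28y = 35.
λ = (n·R − d)/|n|² = (210 − 35)/1225 = 1/7.
Reflection = R − 2λn = (6, 3, 6) − (2/7)·(21, 28, 0) = (0, -5, 6).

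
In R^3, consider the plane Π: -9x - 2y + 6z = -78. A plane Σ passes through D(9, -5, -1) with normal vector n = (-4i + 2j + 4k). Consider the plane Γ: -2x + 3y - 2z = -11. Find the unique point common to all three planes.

Σ: n·r = n·D gives -4x + 2y + 4z = -50.
Solving the 3×3 linear system -9x - 2y + 6z = -78, -4x + 2y + 4z = -50, -2x + 3y - 2z = -11 (e.g. by elimination or Cramer's rule, determinant = 128) gives (6, -3, -5).

(6, -3, -5)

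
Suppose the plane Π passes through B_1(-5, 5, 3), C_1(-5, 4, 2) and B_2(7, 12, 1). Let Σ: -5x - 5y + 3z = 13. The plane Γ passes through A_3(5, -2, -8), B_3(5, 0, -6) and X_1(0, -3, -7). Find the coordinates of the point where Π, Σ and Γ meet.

(-5, 3, 1)

B_1C_1 = (0, -1, -1), B_1B_2 = (12, 7, -2); a normal to Π is B_1C_1 × B_1B_2 = (9, -12, 12).
Using B_1: Π has equation 9x - 12y + 12z = -69.
A_3B_3 = (0, 2, 2), A_3X_1 = (-5, -1, 1); a normal to Γ is A_3B_3 × A_3X_1 = (4, -10, 10).
Using A_3: Γ has equation 4x - 10y + 10z = -40.
Solving the 3×3 linear system 9x - 12y + 12z = -69, -5x - 5y + 3z = 13, 4x - 10y + 10z = -40 (e.g. by elimination or Cramer's rule, determinant = -84) gives (-5, 3, 1).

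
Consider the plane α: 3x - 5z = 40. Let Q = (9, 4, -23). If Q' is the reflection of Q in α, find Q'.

λ = (n·Q − d)/|n|² = (142 − 40)/34 = 3.
Reflection = Q − 2λn = (9, 4, -23) − 6·(3, 0, -5) = (-9, 4, 7).

(-9, 4, 7)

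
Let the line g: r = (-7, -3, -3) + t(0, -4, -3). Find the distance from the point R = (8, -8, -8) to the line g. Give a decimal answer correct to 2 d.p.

Taking (-7, -3, -3) on g with direction v = (0, -4, -3): w = R − (-7, -3, -3) = (15, -5, -5), and w × v = (-5, 45, -60).
Distance = |w × v| / |v| = √5650 / √25 ≈ 15.03.

15.03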